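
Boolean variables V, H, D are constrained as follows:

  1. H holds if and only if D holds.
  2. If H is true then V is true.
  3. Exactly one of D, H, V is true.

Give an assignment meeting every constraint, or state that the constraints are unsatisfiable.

V = True, H = False, D = False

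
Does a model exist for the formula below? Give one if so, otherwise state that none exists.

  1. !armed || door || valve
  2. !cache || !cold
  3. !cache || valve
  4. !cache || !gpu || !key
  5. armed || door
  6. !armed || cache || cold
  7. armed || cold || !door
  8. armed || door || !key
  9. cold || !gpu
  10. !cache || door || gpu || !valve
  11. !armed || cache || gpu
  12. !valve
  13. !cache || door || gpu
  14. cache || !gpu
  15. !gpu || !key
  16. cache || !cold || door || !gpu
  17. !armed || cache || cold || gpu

door=T, cold=T, armed=F, gpu=F, key=F, cache=F, valve=F

Unit clause (!valve) forces valve = False.
In (!cache || valve) only !cache is left, so cache = False.
In (cache || !gpu) only !gpu is left, so gpu = False.
In (!armed || cache || gpu) only !armed is left, so armed = False.
In (armed || door) only door is left, so door = True.
In (armed || cold || !door) only cold is left, so cold = True.
Set key = False.
All clauses satisfied.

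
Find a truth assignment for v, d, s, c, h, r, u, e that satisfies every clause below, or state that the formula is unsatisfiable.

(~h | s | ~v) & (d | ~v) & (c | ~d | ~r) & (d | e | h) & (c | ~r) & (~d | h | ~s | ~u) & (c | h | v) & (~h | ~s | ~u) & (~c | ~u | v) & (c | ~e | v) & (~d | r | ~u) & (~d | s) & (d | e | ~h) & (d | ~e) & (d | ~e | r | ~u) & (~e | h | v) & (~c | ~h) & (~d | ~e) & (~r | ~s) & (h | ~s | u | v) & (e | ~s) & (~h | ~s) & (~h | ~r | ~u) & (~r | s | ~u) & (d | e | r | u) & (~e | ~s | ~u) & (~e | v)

Unsatisfiable

Case d = True:
  (~d | s) forces s = True.
  (~d | ~e) forces e = False.
  Clause (e | ~s) is falsified — contradiction.
Case d = False:
  (d | ~v) forces v = False.
  (d | ~e) forces e = False.
  (d | e | h) forces h = True.
  Clause (d | e | ~h) is falsified — contradiction.
Both cases fail, so the formula is unsatisfiable.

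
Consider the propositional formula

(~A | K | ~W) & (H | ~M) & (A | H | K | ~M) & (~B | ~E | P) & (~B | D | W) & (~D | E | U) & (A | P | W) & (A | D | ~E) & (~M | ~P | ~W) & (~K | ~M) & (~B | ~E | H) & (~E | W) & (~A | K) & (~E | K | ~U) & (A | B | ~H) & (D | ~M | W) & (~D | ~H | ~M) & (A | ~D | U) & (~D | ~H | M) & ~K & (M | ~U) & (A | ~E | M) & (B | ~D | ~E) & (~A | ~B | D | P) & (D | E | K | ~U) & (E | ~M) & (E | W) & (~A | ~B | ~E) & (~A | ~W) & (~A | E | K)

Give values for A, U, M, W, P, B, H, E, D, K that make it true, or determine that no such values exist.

A=F; U=F; M=F; W=T; P=F; B=T; H=T; E=F; D=F; K=F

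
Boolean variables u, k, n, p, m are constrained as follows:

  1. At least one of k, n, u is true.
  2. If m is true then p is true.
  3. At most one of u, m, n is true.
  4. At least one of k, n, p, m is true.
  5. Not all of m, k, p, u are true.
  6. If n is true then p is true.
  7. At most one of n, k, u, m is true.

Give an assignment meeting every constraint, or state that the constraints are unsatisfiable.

u = False, k = True, n = False, p = True, m = False

  (1) {k, n, u}: 1 true — at least one ✓
  (2) m=F ⇒ p: vacuous ✓
  (3) {u, m, n}: 0 true — at most one ✓
  (4) {k, n, p, m}: 2 true — at least one ✓
  (5) {m, k, p, u}: 2/4 true — not all ✓
  (6) n=F ⇒ p: vacuous ✓
  (7) {n, k, u, m}: 1 true — at most one ✓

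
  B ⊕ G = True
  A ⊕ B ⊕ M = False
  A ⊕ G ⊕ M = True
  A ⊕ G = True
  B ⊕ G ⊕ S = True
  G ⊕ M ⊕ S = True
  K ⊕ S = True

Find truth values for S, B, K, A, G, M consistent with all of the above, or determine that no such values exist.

S = False, B = False, K = True, A = False, G = True, M = False

B ⊕ G = F ⊕ T = True ✓
A ⊕ B ⊕ M = F ⊕ F ⊕ F = False ✓
A ⊕ G ⊕ M = F ⊕ T ⊕ F = True ✓
A ⊕ G = F ⊕ T = True ✓
B ⊕ G ⊕ S = F ⊕ T ⊕ F = True ✓
G ⊕ M ⊕ S = T ⊕ F ⊕ F = True ✓
K ⊕ S = T ⊕ F = True ✓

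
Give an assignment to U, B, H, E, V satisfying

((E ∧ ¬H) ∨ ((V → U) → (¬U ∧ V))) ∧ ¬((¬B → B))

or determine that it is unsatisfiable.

U=F; B=F; H=T; E=F; V=T

  (E ∧ ¬H) ∨ ((V → U) → (¬U ∧ V)) = True
    E ∧ ¬H = False
      ¬H = False
    (V → U) → (¬U ∧ V) = True
      V → U = False
      ¬U ∧ V = True
        ¬U = True
  ¬((¬B → B)) = True
    ¬B → B = False
      ¬B = True
Both conjuncts True, so the formula holds.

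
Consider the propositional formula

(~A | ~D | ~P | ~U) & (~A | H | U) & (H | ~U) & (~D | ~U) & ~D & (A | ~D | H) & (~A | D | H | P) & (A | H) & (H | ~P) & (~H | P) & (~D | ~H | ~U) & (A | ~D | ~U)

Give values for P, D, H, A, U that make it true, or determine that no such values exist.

Unit clause (~D) forces D = False.
Set P = True.
  then (H | ~P) forces H = True.
Set A = True.
Set U = True.
All clauses satisfied.

P: True, D: False, H: True, A: True, U: True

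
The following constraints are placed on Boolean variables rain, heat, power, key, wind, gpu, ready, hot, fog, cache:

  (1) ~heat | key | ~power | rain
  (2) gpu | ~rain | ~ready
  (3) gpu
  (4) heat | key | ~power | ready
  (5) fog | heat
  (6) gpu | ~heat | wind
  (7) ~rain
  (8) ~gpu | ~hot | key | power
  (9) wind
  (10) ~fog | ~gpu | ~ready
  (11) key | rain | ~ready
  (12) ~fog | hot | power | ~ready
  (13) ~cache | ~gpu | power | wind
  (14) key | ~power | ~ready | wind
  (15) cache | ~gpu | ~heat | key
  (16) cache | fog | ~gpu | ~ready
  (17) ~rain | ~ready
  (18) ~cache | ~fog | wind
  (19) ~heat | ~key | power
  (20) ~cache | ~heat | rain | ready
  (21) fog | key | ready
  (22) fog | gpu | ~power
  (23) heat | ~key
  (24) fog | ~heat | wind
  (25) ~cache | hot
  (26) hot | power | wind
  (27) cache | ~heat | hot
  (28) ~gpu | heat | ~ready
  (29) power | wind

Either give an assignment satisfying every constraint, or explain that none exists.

rain: False, heat: True, power: True, key: True, wind: True, gpu: True, ready: False, hot: True, fog: True, cache: False

Unit clause (gpu) forces gpu = True.
Unit clause (~rain) forces rain = False.
Unit clause (wind) forces wind = True.
Set heat = True.
Try power = False:
  (~heat | ~key | power) forces key = False.
  (~gpu | ~hot | key | power) forces hot = False.
  (key | rain | ~ready) forces ready = False.
  (cache | ~gpu | ~heat | key) forces cache = True.
  clause (~cache | ~heat | rain | ready) is falsified — backtrack.
So power = True.
  then (~heat | key | ~power | rain) forces key = True.
Set ready = False.
  then (~cache | ~heat | rain | ready) forces cache = False.
  then (cache | ~heat | hot) forces hot = True.
Set fog = True.
All clauses satisfied.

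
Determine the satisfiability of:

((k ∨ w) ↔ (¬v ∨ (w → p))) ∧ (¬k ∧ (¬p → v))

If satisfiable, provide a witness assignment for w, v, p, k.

w=T, v=T, p=T, k=F

  (k ∨ w) ↔ (¬v ∨ (w → p)) = True
    k ∨ w = True
    ¬v ∨ (w → p) = True
      ¬v = False
      w → p = True
  ¬k ∧ (¬p → v) = True
    ¬k = True
    ¬p → v = True
      ¬p = False
Both conjuncts True, so the formula holds.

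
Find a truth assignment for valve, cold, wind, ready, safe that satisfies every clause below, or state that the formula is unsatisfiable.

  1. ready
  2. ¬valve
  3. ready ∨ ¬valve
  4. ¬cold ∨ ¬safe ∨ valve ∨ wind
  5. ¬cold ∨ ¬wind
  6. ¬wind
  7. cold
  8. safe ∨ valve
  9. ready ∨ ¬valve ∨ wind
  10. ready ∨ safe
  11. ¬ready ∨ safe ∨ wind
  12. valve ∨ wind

No satisfying assignment exists.

Case valve = True:
  Clause (¬valve) is falsified — contradiction.
Case valve = False:
  (ready) forces ready = True.
  (¬wind) forces wind = False.
  Clause (valve ∨ wind) is falsified — contradiction.
Both cases fail, so the formula is unsatisfiable.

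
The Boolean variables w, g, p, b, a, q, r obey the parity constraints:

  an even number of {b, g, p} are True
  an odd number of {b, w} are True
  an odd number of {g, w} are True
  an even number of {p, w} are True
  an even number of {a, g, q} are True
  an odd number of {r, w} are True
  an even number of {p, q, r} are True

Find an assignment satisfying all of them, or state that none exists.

w=F; g=T; p=F; b=T; a=F; q=T; r=T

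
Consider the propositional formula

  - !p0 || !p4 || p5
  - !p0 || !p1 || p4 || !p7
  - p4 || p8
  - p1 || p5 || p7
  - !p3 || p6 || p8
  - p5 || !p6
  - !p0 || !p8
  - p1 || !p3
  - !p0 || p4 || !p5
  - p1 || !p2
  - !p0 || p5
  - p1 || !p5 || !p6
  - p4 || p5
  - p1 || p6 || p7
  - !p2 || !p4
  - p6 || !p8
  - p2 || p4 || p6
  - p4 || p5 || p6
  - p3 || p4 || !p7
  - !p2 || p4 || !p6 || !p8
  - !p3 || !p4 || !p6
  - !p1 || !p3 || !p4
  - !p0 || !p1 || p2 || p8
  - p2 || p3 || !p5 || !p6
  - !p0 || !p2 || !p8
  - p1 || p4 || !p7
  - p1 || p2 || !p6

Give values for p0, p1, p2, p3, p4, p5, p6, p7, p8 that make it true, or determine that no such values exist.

Set p0 = True.
  then (!p0 || !p8) forces p8 = False.
  then (!p0 || p5) forces p5 = True.
  then (p4 || p8) forces p4 = True.
  then (!p2 || !p4) forces p2 = False.
  then (!p0 || !p1 || p2 || p8) forces p1 = False.
  then (p1 || p2 || !p6) forces p6 = False.
  then (!p3 || p6 || p8) forces p3 = False.
  then (p1 || p6 || p7) forces p7 = True.
All clauses satisfied.

p0: True; p1: False; p2: False; p3: False; p4: True; p5: True; p6: False; p7: True; p8: False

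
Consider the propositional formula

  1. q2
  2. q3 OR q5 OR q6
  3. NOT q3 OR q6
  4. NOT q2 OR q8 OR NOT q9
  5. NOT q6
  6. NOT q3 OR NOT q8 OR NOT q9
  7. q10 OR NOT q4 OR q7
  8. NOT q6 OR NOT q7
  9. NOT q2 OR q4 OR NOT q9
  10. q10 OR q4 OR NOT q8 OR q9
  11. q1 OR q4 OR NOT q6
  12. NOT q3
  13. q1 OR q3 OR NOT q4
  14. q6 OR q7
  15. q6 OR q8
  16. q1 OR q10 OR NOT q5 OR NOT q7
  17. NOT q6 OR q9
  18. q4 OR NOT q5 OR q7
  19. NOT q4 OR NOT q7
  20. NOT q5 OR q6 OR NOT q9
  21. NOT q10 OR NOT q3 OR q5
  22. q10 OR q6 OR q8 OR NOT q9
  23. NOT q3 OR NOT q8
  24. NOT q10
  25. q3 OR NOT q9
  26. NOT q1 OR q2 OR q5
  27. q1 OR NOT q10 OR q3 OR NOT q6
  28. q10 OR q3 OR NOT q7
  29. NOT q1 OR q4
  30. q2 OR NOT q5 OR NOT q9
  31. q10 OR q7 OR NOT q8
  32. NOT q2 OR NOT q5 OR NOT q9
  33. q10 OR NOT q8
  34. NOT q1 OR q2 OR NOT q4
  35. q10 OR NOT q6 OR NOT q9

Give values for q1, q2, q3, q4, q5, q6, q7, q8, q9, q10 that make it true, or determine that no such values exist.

Unsatisfiable

Case q10 = True:
  Clause (NOT q10) is falsified — contradiction.
Case q10 = False:
  (q2) forces q2 = True.
  (NOT q6) forces q6 = False.
  (NOT q3 OR q6) forces q3 = False.
  (q3 OR q5 OR q6) forces q5 = True.
  (q6 OR q7) forces q7 = True.
  Clause (q10 OR q3 OR NOT q7) is falsified — contradiction.
Both cases fail, so the formula is unsatisfiable.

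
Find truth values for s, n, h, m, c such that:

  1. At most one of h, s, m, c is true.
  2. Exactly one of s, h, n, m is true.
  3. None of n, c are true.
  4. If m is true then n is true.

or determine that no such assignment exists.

s: False, n: False, h: True, m: False, c: False

  (1) {h, s, m, c}: 1 true — at most one ✓
  (2) {s, h, n, m}: 1 true — exactly one ✓
  (3) {n, c}: 0 true — none ✓
  (4) m=F ⇒ n: vacuous ✓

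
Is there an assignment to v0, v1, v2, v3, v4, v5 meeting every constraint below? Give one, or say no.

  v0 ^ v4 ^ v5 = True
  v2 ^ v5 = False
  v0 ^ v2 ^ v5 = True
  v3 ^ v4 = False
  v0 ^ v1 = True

v0: True, v1: False, v2: True, v3: True, v4: True, v5: True

v0 ^ v4 ^ v5 = T ^ T ^ T = True ✓
v2 ^ v5 = T ^ T = False ✓
v0 ^ v2 ^ v5 = T ^ T ^ T = True ✓
v3 ^ v4 = T ^ T = False ✓
v0 ^ v1 = T ^ F = True ✓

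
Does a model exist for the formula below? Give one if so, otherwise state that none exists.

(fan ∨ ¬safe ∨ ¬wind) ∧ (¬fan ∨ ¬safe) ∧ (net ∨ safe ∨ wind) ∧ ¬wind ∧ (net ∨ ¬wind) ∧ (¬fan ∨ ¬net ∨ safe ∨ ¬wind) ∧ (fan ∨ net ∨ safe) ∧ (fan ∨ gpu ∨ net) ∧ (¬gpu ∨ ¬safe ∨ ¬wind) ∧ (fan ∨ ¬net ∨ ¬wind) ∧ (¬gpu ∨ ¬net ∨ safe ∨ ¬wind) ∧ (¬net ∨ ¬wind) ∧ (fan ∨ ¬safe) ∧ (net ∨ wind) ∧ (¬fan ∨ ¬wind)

safe = False; gpu = True; fan = False; wind = False; net = True

Unit clause (¬wind) forces wind = False.
In (net ∨ wind) only net is left, so net = True.
Try safe = True:
  (¬fan ∨ ¬safe) forces fan = False.
  clause (fan ∨ ¬safe) is falsified — backtrack.
So safe = False.
Set gpu = True.
Set fan = False.
All clauses satisfied.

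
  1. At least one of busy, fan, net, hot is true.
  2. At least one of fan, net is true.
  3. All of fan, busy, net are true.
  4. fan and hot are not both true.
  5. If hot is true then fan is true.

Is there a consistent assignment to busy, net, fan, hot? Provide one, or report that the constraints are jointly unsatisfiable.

busy = True; net = True; fan = True; hot = False

  (1) {busy, fan, net, hot}: 3 true — at least one ✓
  (2) {fan, net}: 2 true — at least one ✓
  (3) {fan, busy, net}: all 3 true ✓
  (4) fan=T, hot=F — not both ✓
  (5) hot=F ⇒ fan: vacuous ✓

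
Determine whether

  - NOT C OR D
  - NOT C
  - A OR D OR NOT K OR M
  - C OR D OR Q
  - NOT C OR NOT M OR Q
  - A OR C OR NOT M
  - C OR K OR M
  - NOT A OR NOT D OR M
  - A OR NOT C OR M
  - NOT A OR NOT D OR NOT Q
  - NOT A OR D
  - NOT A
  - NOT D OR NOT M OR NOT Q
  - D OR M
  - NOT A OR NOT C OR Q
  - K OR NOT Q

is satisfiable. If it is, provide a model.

K=T, M=F, C=F, A=F, D=T, Q=T

Unit clause (NOT C) forces C = False.
Unit clause (NOT A) forces A = False.
In (A OR C OR NOT M) only NOT M is left, so M = False.
In (C OR K OR M) only K is left, so K = True.
In (D OR M) only D is left, so D = True.
Set Q = True.
All clauses satisfied.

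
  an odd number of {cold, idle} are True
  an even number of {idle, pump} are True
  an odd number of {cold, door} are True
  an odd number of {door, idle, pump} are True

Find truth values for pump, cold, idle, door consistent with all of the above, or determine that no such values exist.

pump: True; cold: False; idle: True; door: True

{cold, idle}: 1 true → odd ✓
{idle, pump}: 2 true → even ✓
{cold, door}: 1 true → odd ✓
{door, idle, pump}: 3 true → odd ✓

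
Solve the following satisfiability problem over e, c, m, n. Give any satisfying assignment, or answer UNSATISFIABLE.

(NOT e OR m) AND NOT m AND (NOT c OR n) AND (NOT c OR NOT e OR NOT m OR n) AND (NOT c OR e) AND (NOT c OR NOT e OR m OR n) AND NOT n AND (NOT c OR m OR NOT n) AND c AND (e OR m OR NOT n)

Unsatisfiable — no assignment works.

Case c = True:
  (NOT m) forces m = False.
  (NOT e OR m) forces e = False.
  Clause (NOT c OR e) is falsified — contradiction.
Case c = False:
  Clause (c) is falsified — contradiction.
Both cases fail, so the formula is unsatisfiable.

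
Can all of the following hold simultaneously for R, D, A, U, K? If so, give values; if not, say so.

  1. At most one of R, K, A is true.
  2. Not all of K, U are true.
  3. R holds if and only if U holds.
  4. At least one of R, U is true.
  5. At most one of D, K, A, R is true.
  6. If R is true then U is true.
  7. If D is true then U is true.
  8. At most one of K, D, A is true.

R = True, D = False, A = False, U = True, K = False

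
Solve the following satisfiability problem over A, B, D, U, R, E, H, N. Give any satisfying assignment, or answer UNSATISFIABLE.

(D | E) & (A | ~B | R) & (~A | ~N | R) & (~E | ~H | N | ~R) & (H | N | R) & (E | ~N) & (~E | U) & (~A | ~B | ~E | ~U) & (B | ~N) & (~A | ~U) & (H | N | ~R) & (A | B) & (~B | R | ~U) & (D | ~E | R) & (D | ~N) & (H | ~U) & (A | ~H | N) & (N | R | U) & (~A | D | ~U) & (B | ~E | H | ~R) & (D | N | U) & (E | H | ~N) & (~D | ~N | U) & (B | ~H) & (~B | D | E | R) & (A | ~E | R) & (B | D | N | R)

A: False; B: True; D: True; U: True; R: True; E: True; H: True; N: True

Set A = False.
  then (A | B) forces B = True.
  then (A | ~B | R) forces R = True.
Try D = False:
  (D | E) forces E = True.
  (~E | U) forces U = True.
  (D | ~N) forces N = False.
  (~E | ~H | N | ~R) forces H = False.
  clause (H | N | ~R) is falsified — backtrack.
So D = True.
Set U = True.
  then (H | ~U) forces H = True.
  then (A | ~H | N) forces N = True.
  then (E | ~N) forces E = True.
All clauses satisfied.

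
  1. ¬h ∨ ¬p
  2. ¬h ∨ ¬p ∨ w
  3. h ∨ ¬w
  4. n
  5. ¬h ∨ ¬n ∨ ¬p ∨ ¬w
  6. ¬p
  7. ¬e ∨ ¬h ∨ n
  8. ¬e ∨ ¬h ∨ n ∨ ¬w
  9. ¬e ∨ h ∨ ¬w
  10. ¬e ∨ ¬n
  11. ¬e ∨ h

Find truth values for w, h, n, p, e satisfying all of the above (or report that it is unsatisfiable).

Unit clause (n) forces n = True.
Unit clause (¬p) forces p = False.
In (¬e ∨ ¬n) only ¬e is left, so e = False.
Set w = False.
Set h = True.
All clauses satisfied.

w=F; h=T; n=T; p=F; e=F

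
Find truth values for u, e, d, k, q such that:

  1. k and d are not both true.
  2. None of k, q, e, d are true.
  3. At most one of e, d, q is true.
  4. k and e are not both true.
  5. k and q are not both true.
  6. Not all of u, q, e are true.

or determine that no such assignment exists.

u = False, e = False, d = False, k = False, q = False

  (1) k=F, d=F — not both ✓
  (2) {k, q, e, d}: 0 true — none ✓
  (3) {e, d, q}: 0 true — at most one ✓
  (4) k=F, e=F — not both ✓
  (5) k=F, q=F — not both ✓
  (6) {u, q, e}: 0/3 true — not all ✓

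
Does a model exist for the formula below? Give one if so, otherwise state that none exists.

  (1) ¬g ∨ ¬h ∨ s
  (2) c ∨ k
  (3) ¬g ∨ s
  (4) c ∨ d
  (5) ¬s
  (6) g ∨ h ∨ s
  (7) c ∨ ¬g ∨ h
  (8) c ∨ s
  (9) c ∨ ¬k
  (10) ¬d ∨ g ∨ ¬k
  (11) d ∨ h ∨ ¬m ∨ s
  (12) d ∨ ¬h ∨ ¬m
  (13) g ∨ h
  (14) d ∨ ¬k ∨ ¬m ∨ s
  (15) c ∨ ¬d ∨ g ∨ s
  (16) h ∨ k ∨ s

Unit clause (¬s) forces s = False.
In (c ∨ s) only c is left, so c = True.
In (¬g ∨ s) only ¬g is left, so g = False.
In (g ∨ h ∨ s) only h is left, so h = True.
Set k = False.
Set m = False.
Set d = True.
All clauses satisfied.

g=F, h=T, c=T, k=F, m=F, s=F, d=T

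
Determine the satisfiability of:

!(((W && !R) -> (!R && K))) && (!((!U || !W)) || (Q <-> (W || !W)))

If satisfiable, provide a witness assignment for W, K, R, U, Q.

W=T, K=F, R=F, U=F, Q=T

  !(((W && !R) -> (!R && K))) = True
    (W && !R) -> (!R && K) = False
      W && !R = True
        !R = True
      !R && K = False
        !R = True
  !((!U || !W)) || (Q <-> (W || !W)) = True
    !((!U || !W)) = False
      !U || !W = True
        !U = True
        !W = False
    Q <-> (W || !W) = True
      W || !W = True
        !W = False
Both conjuncts True, so the formula holds.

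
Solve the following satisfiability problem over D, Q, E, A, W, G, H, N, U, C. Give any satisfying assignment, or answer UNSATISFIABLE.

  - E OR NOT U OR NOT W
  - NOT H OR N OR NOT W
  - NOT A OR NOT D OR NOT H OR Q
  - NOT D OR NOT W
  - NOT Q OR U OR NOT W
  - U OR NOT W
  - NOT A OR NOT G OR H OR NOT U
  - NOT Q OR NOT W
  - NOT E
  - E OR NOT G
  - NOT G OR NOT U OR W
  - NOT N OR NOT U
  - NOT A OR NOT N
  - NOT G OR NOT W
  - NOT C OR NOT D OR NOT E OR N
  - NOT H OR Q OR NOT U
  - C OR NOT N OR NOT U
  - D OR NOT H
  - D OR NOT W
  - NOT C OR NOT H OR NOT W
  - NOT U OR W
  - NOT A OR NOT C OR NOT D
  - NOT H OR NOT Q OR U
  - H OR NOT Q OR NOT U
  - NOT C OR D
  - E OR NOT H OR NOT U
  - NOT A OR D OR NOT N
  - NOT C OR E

D=T, Q=F, E=F, A=T, W=F, G=F, H=F, N=F, U=F, C=F

Unit clause (NOT E) forces E = False.
In (E OR NOT G) only NOT G is left, so G = False.
In (NOT C OR E) only NOT C is left, so C = False.
Set D = True.
  then (NOT D OR NOT W) forces W = False.
  then (NOT U OR W) forces U = False.
Set Q = False.
Set A = True.
  then (NOT A OR NOT D OR NOT H OR Q) forces H = False.
  then (NOT A OR NOT N) forces N = False.
All clauses satisfied.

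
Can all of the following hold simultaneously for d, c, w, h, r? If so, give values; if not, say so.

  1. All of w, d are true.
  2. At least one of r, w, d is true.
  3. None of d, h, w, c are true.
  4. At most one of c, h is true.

Case d = True:
  Constraint (3) is violated (d=T) — contradiction.
Case d = False:
  Constraint (1) is violated (d=F) — contradiction.
Both cases fail — unsatisfiable.

UNSATISFIABLE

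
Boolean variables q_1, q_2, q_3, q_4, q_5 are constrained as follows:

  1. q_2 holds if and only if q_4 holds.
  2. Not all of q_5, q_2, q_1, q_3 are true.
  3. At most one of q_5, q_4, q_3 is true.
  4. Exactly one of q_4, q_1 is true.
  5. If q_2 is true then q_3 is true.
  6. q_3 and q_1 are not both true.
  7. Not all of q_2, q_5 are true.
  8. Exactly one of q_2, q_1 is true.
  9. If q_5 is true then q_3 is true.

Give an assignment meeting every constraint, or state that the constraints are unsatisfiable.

q_1: True; q_2: False; q_3: False; q_4: False; q_5: False

  (1) q_2=F, q_4=F — same ✓
  (2) {q_5, q_2, q_1, q_3}: 1/4 true — not all ✓
  (3) {q_5, q_4, q_3}: 0 true — at most one ✓
  (4) {q_4, q_1}: 1 true — exactly one ✓
  (5) q_2=F ⇒ q_3: vacuous ✓
  (6) q_3=F, q_1=T — not both ✓
  (7) {q_2, q_5}: 0/2 true — not all ✓
  (8) {q_2, q_1}: 1 true — exactly one ✓
  (9) q_5=F ⇒ q_3: vacuous ✓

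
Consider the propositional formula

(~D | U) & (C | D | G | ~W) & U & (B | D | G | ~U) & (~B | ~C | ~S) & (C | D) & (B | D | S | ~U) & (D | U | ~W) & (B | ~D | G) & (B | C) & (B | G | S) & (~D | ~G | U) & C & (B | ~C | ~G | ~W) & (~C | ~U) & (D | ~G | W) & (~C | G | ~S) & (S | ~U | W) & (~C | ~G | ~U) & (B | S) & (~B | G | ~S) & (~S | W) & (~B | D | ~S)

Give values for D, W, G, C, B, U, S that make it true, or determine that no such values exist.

The formula is unsatisfiable.

Case C = True:
  (U) forces U = True.
  Clause (~C | ~U) is falsified — contradiction.
Case C = False:
  Clause (C) is falsified — contradiction.
Both cases fail, so the formula is unsatisfiable.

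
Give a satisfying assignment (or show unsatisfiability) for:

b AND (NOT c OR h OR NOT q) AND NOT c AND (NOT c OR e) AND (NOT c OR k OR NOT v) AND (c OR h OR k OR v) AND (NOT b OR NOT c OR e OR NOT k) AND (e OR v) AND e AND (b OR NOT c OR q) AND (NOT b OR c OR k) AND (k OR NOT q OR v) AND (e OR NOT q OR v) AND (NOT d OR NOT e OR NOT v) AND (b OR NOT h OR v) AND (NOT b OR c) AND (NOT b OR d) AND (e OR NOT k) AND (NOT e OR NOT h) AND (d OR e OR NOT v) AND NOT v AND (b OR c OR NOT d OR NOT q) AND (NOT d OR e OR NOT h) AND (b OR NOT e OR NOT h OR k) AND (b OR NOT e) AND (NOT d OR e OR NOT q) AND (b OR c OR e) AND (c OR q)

Case c = True:
  Clause (NOT c) is falsified — contradiction.
Case c = False:
  (b) forces b = True.
  Clause (NOT b OR c) is falsified — contradiction.
Both cases fail, so the formula is unsatisfiable.

Unsatisfiable — no assignment works.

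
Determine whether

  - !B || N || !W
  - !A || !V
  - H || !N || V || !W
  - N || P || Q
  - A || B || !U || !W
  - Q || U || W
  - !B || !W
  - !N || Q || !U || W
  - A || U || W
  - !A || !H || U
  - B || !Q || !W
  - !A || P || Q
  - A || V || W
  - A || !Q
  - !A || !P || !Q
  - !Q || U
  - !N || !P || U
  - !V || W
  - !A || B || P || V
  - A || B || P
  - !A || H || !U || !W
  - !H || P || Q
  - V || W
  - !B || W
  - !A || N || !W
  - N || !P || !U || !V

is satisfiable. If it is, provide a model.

Set N = False.
Set P = True.
Set H = False.
Set Q = False.
Try W = False:
  (Q || U || W) forces U = True.
  (!V || W) forces V = False.
  clause (V || W) is falsified — backtrack.
So W = True.
  then (!B || N || !W) forces B = False.
  then (!A || N || !W) forces A = False.
  then (A || B || !U || !W) forces U = False.
Set V = False.
All clauses satisfied.

N = False, P = True, H = False, Q = False, W = True, B = False, A = False, U = False, V = False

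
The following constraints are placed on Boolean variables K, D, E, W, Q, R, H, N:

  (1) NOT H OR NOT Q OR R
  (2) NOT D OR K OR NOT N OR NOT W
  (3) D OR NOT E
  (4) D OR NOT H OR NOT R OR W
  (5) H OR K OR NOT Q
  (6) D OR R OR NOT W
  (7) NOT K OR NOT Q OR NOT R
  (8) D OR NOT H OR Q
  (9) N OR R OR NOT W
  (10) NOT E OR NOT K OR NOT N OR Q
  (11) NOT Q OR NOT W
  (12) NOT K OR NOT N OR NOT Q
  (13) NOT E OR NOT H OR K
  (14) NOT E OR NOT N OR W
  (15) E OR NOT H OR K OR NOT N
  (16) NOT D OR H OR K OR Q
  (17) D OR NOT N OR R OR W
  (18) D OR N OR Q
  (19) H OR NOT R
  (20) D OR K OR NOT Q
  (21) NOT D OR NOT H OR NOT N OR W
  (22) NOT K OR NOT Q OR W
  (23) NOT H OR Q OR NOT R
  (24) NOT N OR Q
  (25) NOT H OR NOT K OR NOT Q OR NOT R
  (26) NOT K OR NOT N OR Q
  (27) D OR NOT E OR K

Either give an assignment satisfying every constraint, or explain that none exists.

K = True, D = True, E = False, W = False, Q = False, R = False, H = True, N = False

Set K = True.
Set D = True.
Set E = False.
Try W = True:
  (NOT Q OR NOT W) forces Q = False.
  (NOT N OR Q) forces N = False.
  (N OR R OR NOT W) forces R = True.
  (H OR NOT R) forces H = True.
  clause (NOT H OR Q OR NOT R) is falsified — backtrack.
So W = False.
  then (NOT K OR NOT Q OR W) forces Q = False.
  then (NOT N OR Q) forces N = False.
Try R = True:
  (H OR NOT R) forces H = True.
  clause (NOT H OR Q OR NOT R) is falsified — backtrack.
So R = False.
Set H = True.
All clauses satisfied.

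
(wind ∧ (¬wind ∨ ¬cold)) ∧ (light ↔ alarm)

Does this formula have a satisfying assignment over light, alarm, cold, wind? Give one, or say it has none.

light=F, alarm=F, cold=F, wind=T

  wind ∧ (¬wind ∨ ¬cold) = True
    ¬wind ∨ ¬cold = True
      ¬wind = False
      ¬cold = True
  light ↔ alarm = True
Both conjuncts True, so the formula holds.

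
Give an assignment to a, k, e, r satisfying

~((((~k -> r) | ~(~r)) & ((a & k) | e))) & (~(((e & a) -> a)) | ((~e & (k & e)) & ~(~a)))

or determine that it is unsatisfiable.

No satisfying assignment exists.

The conjunct ~(((e & a) -> a)) | ((~e & (k & e)) & ~(~a)) is unsatisfiable on its own:
  a=F, k=F, e=F: evaluates to False.
  a=F, k=F, e=T: evaluates to False.
  a=F, k=T, e=F: evaluates to False.
  a=F, k=T, e=T: evaluates to False.
  a=T, k=F, e=F: evaluates to False.
  a=T, k=F, e=T: evaluates to False.
  a=T, k=T, e=F: evaluates to False.
  a=T, k=T, e=T: evaluates to False.
So the whole conjunction is unsatisfiable.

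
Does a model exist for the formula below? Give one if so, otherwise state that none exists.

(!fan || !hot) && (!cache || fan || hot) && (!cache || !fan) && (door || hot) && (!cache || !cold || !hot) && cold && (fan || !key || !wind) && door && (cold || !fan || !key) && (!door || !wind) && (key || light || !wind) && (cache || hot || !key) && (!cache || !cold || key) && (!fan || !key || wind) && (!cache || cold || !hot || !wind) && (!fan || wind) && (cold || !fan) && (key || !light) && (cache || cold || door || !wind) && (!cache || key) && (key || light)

Unit clause (cold) forces cold = True.
Unit clause (door) forces door = True.
In (!door || !wind) only !wind is left, so wind = False.
In (!fan || wind) only !fan is left, so fan = False.
Try key = False:
  (!cache || !cold || key) forces cache = False.
  (key || !light) forces light = False.
  clause (key || light) is falsified — backtrack.
So key = True.
Try cache = True:
  (!cache || fan || hot) forces hot = True.
  clause (!cache || !cold || !hot) is falsified — backtrack.
So cache = False.
  then (cache || hot || !key) forces hot = True.
Set light = True.
All clauses satisfied.

key = True, cache = False, wind = False, hot = True, cold = True, light = True, door = True, fan = False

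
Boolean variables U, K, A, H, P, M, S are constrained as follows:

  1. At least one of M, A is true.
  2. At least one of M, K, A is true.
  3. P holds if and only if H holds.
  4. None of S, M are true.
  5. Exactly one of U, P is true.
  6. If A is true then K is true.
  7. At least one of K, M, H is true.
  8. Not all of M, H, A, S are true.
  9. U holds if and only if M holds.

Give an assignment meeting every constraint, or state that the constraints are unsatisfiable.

U = False, K = True, A = True, H = True, P = True, M = False, S = False

  (1) {M, A}: 1 true — at least one ✓
  (2) {M, K, A}: 2 true — at least one ✓
  (3) P=T, H=T — same ✓
  (4) {S, M}: 0 true — none ✓
  (5) {U, P}: 1 true — exactly one ✓
  (6) A=T ⇒ K: T ✓
  (7) {K, M, H}: 2 true — at least one ✓
  (8) {M, H, A, S}: 2/4 true — not all ✓
  (9) U=F, M=F — same ✓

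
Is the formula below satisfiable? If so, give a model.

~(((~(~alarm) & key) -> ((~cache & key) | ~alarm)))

cache = True; alarm = True; key = True

  ~(((~(~alarm) & key) -> ((~cache & key) | ~alarm))) = True
    (~(~alarm) & key) -> ((~cache & key) | ~alarm) = False
      ~(~alarm) & key = True
        ~(~alarm) = True
          ~alarm = False
      (~cache & key) | ~alarm = False
        ~cache & key = False
          ~cache = False
        ~alarm = False
The formula evaluates to True.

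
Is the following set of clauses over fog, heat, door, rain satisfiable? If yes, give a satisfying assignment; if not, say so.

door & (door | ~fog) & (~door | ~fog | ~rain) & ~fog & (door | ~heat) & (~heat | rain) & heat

fog = False; heat = True; door = True; rain = True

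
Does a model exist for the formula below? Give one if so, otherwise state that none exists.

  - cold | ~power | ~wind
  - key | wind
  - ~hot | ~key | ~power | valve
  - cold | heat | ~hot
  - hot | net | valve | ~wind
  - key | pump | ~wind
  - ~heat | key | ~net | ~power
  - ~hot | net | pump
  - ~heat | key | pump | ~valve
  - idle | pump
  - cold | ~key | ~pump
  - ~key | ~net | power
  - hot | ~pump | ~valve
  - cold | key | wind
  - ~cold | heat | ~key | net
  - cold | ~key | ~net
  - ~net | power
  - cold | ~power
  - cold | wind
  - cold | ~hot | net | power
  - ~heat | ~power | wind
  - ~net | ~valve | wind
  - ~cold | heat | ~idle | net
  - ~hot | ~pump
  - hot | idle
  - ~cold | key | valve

Set wind = False.
  then (key | wind) forces key = True.
  then (cold | wind) forces cold = True.
Set valve = True.
  then (~net | ~valve | wind) forces net = False.
  then (~cold | heat | ~key | net) forces heat = True.
  then (~heat | ~power | wind) forces power = False.
Set hot = False.
  then (hot | ~pump | ~valve) forces pump = False.
  then (hot | idle) forces idle = True.
All clauses satisfied.

wind = False; cold = True; valve = True; hot = False; pump = False; power = False; key = True; idle = True; heat = True; net = False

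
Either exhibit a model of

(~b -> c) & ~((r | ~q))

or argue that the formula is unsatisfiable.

q = True; b = True; c = False; r = False

  ~b -> c = True
    ~b = False
  ~((r | ~q)) = True
    r | ~q = False
      ~q = False
Both conjuncts True, so the formula holds.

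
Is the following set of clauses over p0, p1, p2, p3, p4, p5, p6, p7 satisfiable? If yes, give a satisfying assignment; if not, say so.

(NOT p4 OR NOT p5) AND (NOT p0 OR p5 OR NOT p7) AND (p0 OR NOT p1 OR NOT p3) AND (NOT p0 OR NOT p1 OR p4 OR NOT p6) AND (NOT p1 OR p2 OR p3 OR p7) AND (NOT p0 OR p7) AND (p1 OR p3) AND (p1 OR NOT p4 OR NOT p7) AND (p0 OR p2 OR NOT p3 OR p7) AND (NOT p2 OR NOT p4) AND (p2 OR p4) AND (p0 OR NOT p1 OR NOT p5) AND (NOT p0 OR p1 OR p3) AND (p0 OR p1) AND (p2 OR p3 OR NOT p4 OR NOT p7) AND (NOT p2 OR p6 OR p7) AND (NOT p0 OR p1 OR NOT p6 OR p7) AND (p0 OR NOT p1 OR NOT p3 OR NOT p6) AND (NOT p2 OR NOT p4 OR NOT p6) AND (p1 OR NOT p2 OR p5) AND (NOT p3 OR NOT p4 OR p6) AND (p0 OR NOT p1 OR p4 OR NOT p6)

p0 = True, p1 = True, p2 = True, p3 = True, p4 = False, p5 = True, p6 = False, p7 = True

Set p0 = True.
  then (NOT p0 OR p7) forces p7 = True.
  then (NOT p0 OR p5 OR NOT p7) forces p5 = True.
  then (NOT p4 OR NOT p5) forces p4 = False.
  then (p2 OR p4) forces p2 = True.
Set p1 = True.
  then (NOT p0 OR NOT p1 OR p4 OR NOT p6) forces p6 = False.
Set p3 = True.
All clauses satisfied.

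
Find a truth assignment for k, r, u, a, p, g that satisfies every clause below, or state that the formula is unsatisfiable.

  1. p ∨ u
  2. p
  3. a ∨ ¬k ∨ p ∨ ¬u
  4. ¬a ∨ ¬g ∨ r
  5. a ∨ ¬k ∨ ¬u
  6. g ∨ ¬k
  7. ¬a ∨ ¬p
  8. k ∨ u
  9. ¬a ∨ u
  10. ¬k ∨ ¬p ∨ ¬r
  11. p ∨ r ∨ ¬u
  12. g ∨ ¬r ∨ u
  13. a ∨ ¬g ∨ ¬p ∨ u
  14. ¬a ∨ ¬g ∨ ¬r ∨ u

Unit clause (p) forces p = True.
In (¬a ∨ ¬p) only ¬a is left, so a = False.
Try k = True:
  (a ∨ ¬k ∨ ¬u) forces u = False.
  (g ∨ ¬k) forces g = True.
  clause (a ∨ ¬g ∨ ¬p ∨ u) is falsified — backtrack.
So k = False.
  then (k ∨ u) forces u = True.
Set r = False.
Set g = False.
All clauses satisfied.

k=F; r=F; u=T; a=F; p=T; g=F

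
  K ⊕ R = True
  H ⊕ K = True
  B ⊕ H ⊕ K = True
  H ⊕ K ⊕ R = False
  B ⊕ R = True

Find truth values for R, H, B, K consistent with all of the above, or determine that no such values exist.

R = True, H = True, B = False, K = False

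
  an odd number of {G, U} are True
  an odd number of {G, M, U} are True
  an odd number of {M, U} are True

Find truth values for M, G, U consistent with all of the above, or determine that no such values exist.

M = False, G = False, U = True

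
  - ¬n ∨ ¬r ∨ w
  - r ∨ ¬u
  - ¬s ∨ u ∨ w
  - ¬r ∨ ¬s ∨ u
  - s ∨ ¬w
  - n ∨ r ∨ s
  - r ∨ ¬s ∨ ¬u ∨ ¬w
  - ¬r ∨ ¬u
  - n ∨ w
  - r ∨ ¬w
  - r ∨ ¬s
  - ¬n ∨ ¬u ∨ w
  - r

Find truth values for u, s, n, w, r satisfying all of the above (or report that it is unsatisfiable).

The formula is unsatisfiable.

Case r = True:
  (¬r ∨ ¬u) forces u = False.
  (¬r ∨ ¬s ∨ u) forces s = False.
  (s ∨ ¬w) forces w = False.
  (¬n ∨ ¬r ∨ w) forces n = False.
  Clause (n ∨ w) is falsified — contradiction.
Case r = False:
  Clause (r) is falsified — contradiction.
Both cases fail, so the formula is unsatisfiable.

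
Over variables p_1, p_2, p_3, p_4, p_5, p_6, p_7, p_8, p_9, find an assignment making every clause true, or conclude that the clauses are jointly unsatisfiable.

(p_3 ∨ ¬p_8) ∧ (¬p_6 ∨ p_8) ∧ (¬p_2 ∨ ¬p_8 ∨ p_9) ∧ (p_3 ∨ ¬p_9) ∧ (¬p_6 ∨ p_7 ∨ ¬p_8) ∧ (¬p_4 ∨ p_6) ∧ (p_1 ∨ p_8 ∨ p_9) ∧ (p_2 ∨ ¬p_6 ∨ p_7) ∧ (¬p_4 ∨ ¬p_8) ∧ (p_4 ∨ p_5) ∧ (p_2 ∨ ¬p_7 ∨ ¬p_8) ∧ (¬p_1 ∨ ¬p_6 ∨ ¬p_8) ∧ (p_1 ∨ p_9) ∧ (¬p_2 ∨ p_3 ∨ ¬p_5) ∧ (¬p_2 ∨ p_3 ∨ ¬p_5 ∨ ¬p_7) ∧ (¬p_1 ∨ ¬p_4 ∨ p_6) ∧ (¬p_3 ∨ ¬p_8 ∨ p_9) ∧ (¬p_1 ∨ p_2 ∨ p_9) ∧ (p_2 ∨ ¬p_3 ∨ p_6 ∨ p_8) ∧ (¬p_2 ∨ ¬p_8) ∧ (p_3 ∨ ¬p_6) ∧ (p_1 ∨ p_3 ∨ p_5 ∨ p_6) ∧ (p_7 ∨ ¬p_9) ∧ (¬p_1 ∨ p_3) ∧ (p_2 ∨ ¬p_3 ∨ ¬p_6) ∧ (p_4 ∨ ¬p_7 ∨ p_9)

Set p_1 = True.
  then (¬p_1 ∨ p_3) forces p_3 = True.
Try p_2 = False:
  (¬p_1 ∨ p_2 ∨ p_9) forces p_9 = True.
  (p_7 ∨ ¬p_9) forces p_7 = True.
  (p_2 ∨ ¬p_7 ∨ ¬p_8) forces p_8 = False.
  (¬p_6 ∨ p_8) forces p_6 = False.
  clause (p_2 ∨ ¬p_3 ∨ p_6 ∨ p_8) is falsified — backtrack.
So p_2 = True.
  then (¬p_2 ∨ ¬p_8) forces p_8 = False.
  then (¬p_6 ∨ p_8) forces p_6 = False.
  then (¬p_4 ∨ p_6) forces p_4 = False.
  then (p_4 ∨ p_5) forces p_5 = True.
Set p_7 = False.
  then (p_7 ∨ ¬p_9) forces p_9 = False.
All clauses satisfied.

p_1 = True, p_2 = True, p_3 = True, p_4 = False, p_5 = True, p_6 = False, p_7 = False, p_8 = False, p_9 = False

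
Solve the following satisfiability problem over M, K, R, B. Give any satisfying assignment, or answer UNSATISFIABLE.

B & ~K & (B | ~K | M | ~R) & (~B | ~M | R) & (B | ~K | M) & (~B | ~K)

M=F; K=F; R=F; B=T

Unit clause (B) forces B = True.
Unit clause (~K) forces K = False.
Set M = False.
Set R = False.
Check each clause:
  (B): B holds.
  (~K): ~K holds.
  (B | ~K | M | ~R): B holds.
  (~B | ~M | R): ~M holds.
  (B | ~K | M): B holds.
  (~B | ~K): ~K holds.
All clauses satisfied.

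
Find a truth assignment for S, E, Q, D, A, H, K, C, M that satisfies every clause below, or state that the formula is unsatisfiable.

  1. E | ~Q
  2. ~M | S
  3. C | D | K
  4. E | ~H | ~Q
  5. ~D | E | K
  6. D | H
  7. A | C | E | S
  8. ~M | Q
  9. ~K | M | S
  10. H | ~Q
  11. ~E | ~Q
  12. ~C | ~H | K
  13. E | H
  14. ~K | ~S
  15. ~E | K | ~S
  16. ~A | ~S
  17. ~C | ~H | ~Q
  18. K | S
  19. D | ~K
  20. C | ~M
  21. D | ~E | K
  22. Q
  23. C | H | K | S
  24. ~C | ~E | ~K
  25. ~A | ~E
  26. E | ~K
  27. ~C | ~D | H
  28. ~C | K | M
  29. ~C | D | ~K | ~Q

Case Q = True:
  (E | ~Q) forces E = True.
  Clause (~E | ~Q) is falsified — contradiction.
Case Q = False:
  Clause (Q) is falsified — contradiction.
Both cases fail, so the formula is unsatisfiable.

Unsatisfiable — no assignment works.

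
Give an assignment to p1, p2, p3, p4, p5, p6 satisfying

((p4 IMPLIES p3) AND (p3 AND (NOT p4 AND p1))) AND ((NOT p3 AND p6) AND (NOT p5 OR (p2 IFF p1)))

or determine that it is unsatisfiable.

Case p3 = True: the conjunct NOT p3 is False.
Case p3 = False: the conjunct p3 is False.
Both cases fail — unsatisfiable.

UNSATISFIABLE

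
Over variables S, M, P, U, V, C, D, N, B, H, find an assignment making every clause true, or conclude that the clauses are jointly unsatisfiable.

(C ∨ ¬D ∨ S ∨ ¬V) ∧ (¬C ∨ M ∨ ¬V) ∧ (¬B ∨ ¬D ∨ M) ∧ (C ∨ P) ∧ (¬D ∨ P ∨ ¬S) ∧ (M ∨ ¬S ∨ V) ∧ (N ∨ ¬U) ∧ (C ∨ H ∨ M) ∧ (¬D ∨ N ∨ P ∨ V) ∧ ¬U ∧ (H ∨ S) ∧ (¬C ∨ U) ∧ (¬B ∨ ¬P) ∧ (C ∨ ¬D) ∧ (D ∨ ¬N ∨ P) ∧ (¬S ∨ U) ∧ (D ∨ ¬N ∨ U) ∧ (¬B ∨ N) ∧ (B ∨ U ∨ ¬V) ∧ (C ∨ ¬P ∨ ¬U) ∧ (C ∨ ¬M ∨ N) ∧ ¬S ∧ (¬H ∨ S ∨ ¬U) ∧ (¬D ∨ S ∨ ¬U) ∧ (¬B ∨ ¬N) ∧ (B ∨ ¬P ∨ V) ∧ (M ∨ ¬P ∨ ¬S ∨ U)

UNSATISFIABLE

Case S = True:
  Clause (¬S) is falsified — contradiction.
Case S = False:
  (¬U) forces U = False.
  (H ∨ S) forces H = True.
  (¬C ∨ U) forces C = False.
  (C ∨ P) forces P = True.
  (¬B ∨ ¬P) forces B = False.
  (C ∨ ¬D) forces D = False.
  (D ∨ ¬N ∨ U) forces N = False.
  (B ∨ U ∨ ¬V) forces V = False.
  Clause (B ∨ ¬P ∨ V) is falsified — contradiction.
Both cases fail, so the formula is unsatisfiable.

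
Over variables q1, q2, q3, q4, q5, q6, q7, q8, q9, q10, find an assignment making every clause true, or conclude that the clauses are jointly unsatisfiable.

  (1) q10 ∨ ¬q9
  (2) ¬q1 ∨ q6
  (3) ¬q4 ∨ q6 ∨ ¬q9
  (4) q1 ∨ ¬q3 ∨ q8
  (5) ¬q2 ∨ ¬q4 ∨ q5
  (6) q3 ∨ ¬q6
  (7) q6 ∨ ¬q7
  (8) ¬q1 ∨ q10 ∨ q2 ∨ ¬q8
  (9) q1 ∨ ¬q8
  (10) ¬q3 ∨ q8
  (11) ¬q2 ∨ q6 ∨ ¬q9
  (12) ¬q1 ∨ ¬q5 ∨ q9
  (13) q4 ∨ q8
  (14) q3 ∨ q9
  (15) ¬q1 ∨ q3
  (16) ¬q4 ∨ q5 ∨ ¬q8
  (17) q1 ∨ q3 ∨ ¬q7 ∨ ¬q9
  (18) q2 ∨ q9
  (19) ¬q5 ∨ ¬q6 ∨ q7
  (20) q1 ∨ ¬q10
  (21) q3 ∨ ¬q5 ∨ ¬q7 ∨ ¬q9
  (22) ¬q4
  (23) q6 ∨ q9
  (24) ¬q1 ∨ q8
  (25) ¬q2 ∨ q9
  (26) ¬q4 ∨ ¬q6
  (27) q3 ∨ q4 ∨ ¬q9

Unit clause (¬q4) forces q4 = False.
In (q4 ∨ q8) only q8 is left, so q8 = True.
In (q1 ∨ ¬q8) only q1 is left, so q1 = True.
In (¬q1 ∨ q3) only q3 is left, so q3 = True.
In (¬q1 ∨ q6) only q6 is left, so q6 = True.
Set q2 = True.
  then (¬q2 ∨ q9) forces q9 = True.
  then (q10 ∨ ¬q9) forces q10 = True.
Set q5 = False.
Set q7 = False.
All clauses satisfied.

q1: True, q2: True, q3: True, q4: False, q5: False, q6: True, q7: False, q8: True, q9: True, q10: True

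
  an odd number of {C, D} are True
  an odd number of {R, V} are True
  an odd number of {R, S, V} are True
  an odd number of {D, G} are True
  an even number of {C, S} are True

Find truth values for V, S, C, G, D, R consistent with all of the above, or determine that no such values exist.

V = False, S = False, C = False, G = False, D = True, R = True

{C, D}: 1 true → odd ✓
{R, V}: 1 true → odd ✓
{R, S, V}: 1 true → odd ✓
{D, G}: 1 true → odd ✓
{C, S}: 0 true → even ✓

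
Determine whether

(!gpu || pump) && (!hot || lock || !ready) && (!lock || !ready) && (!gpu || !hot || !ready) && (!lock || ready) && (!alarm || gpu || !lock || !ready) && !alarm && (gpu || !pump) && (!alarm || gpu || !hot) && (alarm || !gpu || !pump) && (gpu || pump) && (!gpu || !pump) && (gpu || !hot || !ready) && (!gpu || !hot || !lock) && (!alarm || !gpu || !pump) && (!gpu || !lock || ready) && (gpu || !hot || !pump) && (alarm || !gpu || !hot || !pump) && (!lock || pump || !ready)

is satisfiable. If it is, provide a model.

Case pump = True:
  (!alarm) forces alarm = False.
  (gpu || !pump) forces gpu = True.
  Clause (alarm || !gpu || !pump) is falsified — contradiction.
Case pump = False:
  (!gpu || pump) forces gpu = False.
  Clause (gpu || pump) is falsified — contradiction.
Both cases fail, so the formula is unsatisfiable.

Unsatisfiable — no assignment works.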